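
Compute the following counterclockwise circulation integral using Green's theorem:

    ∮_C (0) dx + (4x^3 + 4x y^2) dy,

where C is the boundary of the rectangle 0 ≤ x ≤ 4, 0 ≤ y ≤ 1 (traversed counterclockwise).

Green's theorem converts the closed line integral into a double integral over the enclosed region D:

    ∮_C P dx + Q dy = ∬_D (∂Q/∂x - ∂P/∂y) dA.

Here P = 0, Q = 4x^3 + 4x y^2, so

    ∂Q/∂x = 12x^2 + 4y^2,    ∂P/∂y = 0,
    ∂Q/∂x - ∂P/∂y = 12x^2 + 4y^2.

D is the region 0 ≤ x ≤ 4, 0 ≤ y ≤ 1. Evaluating the double integral:

    ∬_D (12x^2 + 4y^2) dA = ∫_0^{4} ∫_0^{1} (12x^2 + 4y^2) dy dx.

Inner (y from 0 to 1): 12x^2 + 4/3.
Outer (x from 0 to 4): 784/3.

Therefore ∮_C P dx + Q dy = 784/3.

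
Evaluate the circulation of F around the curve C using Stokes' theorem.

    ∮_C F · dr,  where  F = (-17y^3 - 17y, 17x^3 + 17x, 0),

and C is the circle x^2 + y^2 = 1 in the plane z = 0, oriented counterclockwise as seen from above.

Let S be the flat disk x^2 + y^2 ≤ 1 in the plane z = 0, with upward unit normal n̂ = ẑ. By Stokes' theorem,

    ∮_C F · dr = ∬_S (∇ × F) · n̂ dS = ∬_D (curl F)_z dA,

where D is the disk x^2 + y^2 ≤ 1.

Compute the curl of F = (-17y^3 - 17y, 17x^3 + 17x, 0):
    (∇ × F)_x = ∂F_z/∂y - ∂F_y/∂z = 0,
    (∇ × F)_y = ∂F_x/∂z - ∂F_z/∂x = 0,
    (∇ × F)_z = ∂F_y/∂x - ∂F_x/∂y = 51x^2 + 51y^2 + 34.

On z = 0, (curl F)_z = 51x^2 + 51y^2 + 34.

Convert to polar (x = r cos θ, y = r sin θ, dA = r dr dθ); the integrand becomes 51r^2 + 34, so

    ∬_D (curl F)_z dA = ∫_0^{2π} ∫_0^{1} (51r^2 + 34) · r dr dθ.

Inner (r from 0 to 1): 119/4.
Outer (θ from 0 to 2π): 119π/2.

Therefore ∮_C F · dr = 119π/2.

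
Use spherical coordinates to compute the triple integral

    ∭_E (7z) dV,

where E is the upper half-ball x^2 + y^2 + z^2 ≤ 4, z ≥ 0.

In spherical coordinates, x = ρ sin(φ) cos(θ), y = ρ sin(φ) sin(θ), z = ρ cos(φ), and dV = ρ^2 sin(φ) dρ dφ dθ.

The integrand becomes 7ρ cos(φ), so

    ∭_E (7z) dV = ∫_{0}^{2π} ∫_{0}^{π/2} ∫_{0}^{2} (7ρ cos(φ)) · ρ^2 sin(φ) dρ dφ dθ.

Inner (ρ): 14sin(2φ).
Middle (φ): 14.
Outer (θ): 28π.

Therefore the triple integral equals 28π.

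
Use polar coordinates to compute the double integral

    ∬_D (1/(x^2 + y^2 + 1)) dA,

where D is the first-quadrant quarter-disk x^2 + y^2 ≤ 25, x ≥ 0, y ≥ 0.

The region D is 0 ≤ r ≤ 5, 0 ≤ θ ≤ π/2 in polar coordinates, where x = r cos(θ), y = r sin(θ), and dA = r dr dθ.

Under the substitution, the integrand becomes 1/(r^2 + 1), so

    ∬_D (1/(x^2 + y^2 + 1)) dA = ∫_{0}^{π/2} ∫_{0}^{5} (1/(r^2 + 1)) · r dr dθ.

Inner integral (in r): ∫_{0}^{5} (1/(r^2 + 1)) · r dr = log(26)/2.

Outer integral (in θ): ∫_{0}^{π/2} (log(26)/2) dθ = π log(26)/4.

Therefore ∬_D (1/(x^2 + y^2 + 1)) dA = π log(26)/4.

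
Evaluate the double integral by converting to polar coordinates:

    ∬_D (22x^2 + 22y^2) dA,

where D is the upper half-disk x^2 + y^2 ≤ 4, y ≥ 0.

The region D is 0 ≤ r ≤ 2, 0 ≤ θ ≤ π in polar coordinates, where x = r cos(θ), y = r sin(θ), and dA = r dr dθ.

Under the substitution, the integrand becomes 22r^2, so

    ∬_D (22x^2 + 22y^2) dA = ∫_{0}^{π} ∫_{0}^{2} (22r^2) · r dr dθ.

Inner integral (in r): ∫_{0}^{2} (22r^2) · r dr = 88.

Outer integral (in θ): ∫_{0}^{π} (88) dθ = 88π.

Therefore ∬_D (22x^2 + 22y^2) dA = 88π.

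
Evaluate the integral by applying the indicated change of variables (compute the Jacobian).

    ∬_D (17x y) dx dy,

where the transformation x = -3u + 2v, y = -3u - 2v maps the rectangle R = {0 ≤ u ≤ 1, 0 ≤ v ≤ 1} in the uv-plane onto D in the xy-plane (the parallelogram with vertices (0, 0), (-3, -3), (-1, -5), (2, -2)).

Compute the Jacobian determinant of (x, y) with respect to (u, v):

    ∂(x,y)/∂(u,v) = | -3  2 | = (-3)(-2) - (2)(-3) = 12.
                   | -3  -2 |

Its absolute value is |J| = 12 (the area scaling factor).

Substituting x = -3u + 2v, y = -3u - 2v into the integrand,

    17x y → 153u^2 - 68v^2,

so the integral becomes

    ∬_R (153u^2 - 68v^2) · |J| du dv = ∫_0^1 ∫_0^1 (1836u^2 - 816v^2) dv du.

Inner (v): 1836u^2 - 272.
Outer (u): 340.

Therefore ∬_D (17x y) dx dy = 340.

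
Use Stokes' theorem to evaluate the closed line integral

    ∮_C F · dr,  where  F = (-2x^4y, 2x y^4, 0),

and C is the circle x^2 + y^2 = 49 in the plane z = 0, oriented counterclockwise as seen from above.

Let S be the flat disk x^2 + y^2 ≤ 49 in the plane z = 0, with upward unit normal n̂ = ẑ. By Stokes' theorem,

    ∮_C F · dr = ∬_S (∇ × F) · n̂ dS = ∬_D (curl F)_z dA,

where D is the disk x^2 + y^2 ≤ 49.

Compute the curl of F = (-2x^4y, 2x y^4, 0):
    (∇ × F)_x = ∂F_z/∂y - ∂F_y/∂z = 0,
    (∇ × F)_y = ∂F_x/∂z - ∂F_z/∂x = 0,
    (∇ × F)_z = ∂F_y/∂x - ∂F_x/∂y = 2x^4 + 2y^4.

On z = 0, (curl F)_z = 2x^4 + 2y^4.

Convert to polar (x = r cos θ, y = r sin θ, dA = r dr dθ); the integrand becomes 2r^4(sin(θ)^4 + cos(θ)^4), so

    ∬_D (curl F)_z dA = ∫_0^{2π} ∫_0^{7} (2r^4(sin(θ)^4 + cos(θ)^4)) · r dr dθ.

Inner (r from 0 to 7): 117649sin(θ)^4/3 + 117649cos(θ)^4/3.
Outer (θ from 0 to 2π): 117649π/2.

Therefore ∮_C F · dr = 117649π/2.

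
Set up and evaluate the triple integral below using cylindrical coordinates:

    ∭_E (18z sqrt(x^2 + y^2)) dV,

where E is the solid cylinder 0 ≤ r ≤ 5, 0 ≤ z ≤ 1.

In cylindrical coordinates, x = r cos(θ), y = r sin(θ), z = z, and dV = r dr dθ dz.

The integrand becomes 18r z, so

    ∭_E (18z sqrt(x^2 + y^2)) dV = ∫_{0}^{2π} ∫_{0}^{5} ∫_{0}^{1} (18r z) · r dz dr dθ.

Inner (z): 9r^2.
Middle (r from 0 to 5): 375.
Outer (θ): 750π.

Therefore the triple integral equals 750π.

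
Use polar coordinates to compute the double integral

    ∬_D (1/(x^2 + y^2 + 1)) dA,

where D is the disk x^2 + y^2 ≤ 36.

The region D is 0 ≤ r ≤ 6, 0 ≤ θ ≤ 2π in polar coordinates, where x = r cos(θ), y = r sin(θ), and dA = r dr dθ.

Under the substitution, the integrand becomes 1/(r^2 + 1), so

    ∬_D (1/(x^2 + y^2 + 1)) dA = ∫_{0}^{2π} ∫_{0}^{6} (1/(r^2 + 1)) · r dr dθ.

Inner integral (in r): ∫_{0}^{6} (1/(r^2 + 1)) · r dr = log(37)/2.

Outer integral (in θ): ∫_{0}^{2π} (log(37)/2) dθ = π log(37).

Therefore ∬_D (1/(x^2 + y^2 + 1)) dA = π log(37).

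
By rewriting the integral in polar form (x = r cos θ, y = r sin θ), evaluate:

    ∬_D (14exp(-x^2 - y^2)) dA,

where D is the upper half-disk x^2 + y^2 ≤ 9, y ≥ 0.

The region D is 0 ≤ r ≤ 3, 0 ≤ θ ≤ π in polar coordinates, where x = r cos(θ), y = r sin(θ), and dA = r dr dθ.

Under the substitution, the integrand becomes 14exp(-r^2), so

    ∬_D (14exp(-x^2 - y^2)) dA = ∫_{0}^{π} ∫_{0}^{3} (14exp(-r^2)) · r dr dθ.

Inner integral (in r): ∫_{0}^{3} (14exp(-r^2)) · r dr = 7 - 7exp(-9).

Outer integral (in θ): ∫_{0}^{π} (7 - 7exp(-9)) dθ = -7π exp(-9) + 7π.

Therefore ∬_D (14exp(-x^2 - y^2)) dA = -7π exp(-9) + 7π.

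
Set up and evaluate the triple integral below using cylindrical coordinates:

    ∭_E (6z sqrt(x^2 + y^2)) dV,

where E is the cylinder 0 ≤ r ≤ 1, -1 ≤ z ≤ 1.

In cylindrical coordinates, x = r cos(θ), y = r sin(θ), z = z, and dV = r dr dθ dz.

The integrand becomes 6r z, so

    ∭_E (6z sqrt(x^2 + y^2)) dV = ∫_{0}^{2π} ∫_{0}^{1} ∫_{-1}^{1} (6r z) · r dz dr dθ.

Inner (z): 0.
Middle (r from 0 to 1): 0.
Outer (θ): 0.

Therefore the triple integral equals 0.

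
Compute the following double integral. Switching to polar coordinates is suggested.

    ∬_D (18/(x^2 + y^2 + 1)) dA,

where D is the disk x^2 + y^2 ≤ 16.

The region D is 0 ≤ r ≤ 4, 0 ≤ θ ≤ 2π in polar coordinates, where x = r cos(θ), y = r sin(θ), and dA = r dr dθ.

Under the substitution, the integrand becomes 18/(r^2 + 1), so

    ∬_D (18/(x^2 + y^2 + 1)) dA = ∫_{0}^{2π} ∫_{0}^{4} (18/(r^2 + 1)) · r dr dθ.

Inner integral (in r): ∫_{0}^{4} (18/(r^2 + 1)) · r dr = log(118587876497).

Outer integral (in θ): ∫_{0}^{2π} (log(118587876497)) dθ = 18π log(17).

Therefore ∬_D (18/(x^2 + y^2 + 1)) dA = 18π log(17).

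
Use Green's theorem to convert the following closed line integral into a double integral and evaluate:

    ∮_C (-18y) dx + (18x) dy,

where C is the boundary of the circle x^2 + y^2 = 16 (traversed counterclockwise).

Green's theorem converts the closed line integral into a double integral over the enclosed region D:

    ∮_C P dx + Q dy = ∬_D (∂Q/∂x - ∂P/∂y) dA.

Here P = -18y, Q = 18x, so

    ∂Q/∂x = 18,    ∂P/∂y = -18,
    ∂Q/∂x - ∂P/∂y = 36.

D is the region x^2 + y^2 ≤ 16. Evaluating the double integral:

In polar coordinates (x = r cos θ, y = r sin θ, dA = r dr dθ) the integrand becomes 36, so

    ∬_D (36) dA = ∫_0^{2π} ∫_0^{4} (36) · r dr dθ.

Inner (r from 0 to 4): 288.
Outer (θ from 0 to 2π): 576π.

Therefore ∮_C P dx + Q dy = 576π.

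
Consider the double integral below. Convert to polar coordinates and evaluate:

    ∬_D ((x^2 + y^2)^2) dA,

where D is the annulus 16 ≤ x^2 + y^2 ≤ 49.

The region D is 4 ≤ r ≤ 7, 0 ≤ θ ≤ 2π in polar coordinates, where x = r cos(θ), y = r sin(θ), and dA = r dr dθ.

Under the substitution, the integrand becomes r^4, so

    ∬_D ((x^2 + y^2)^2) dA = ∫_{0}^{2π} ∫_{4}^{7} (r^4) · r dr dθ.

Inner integral (in r): ∫_{4}^{7} (r^4) · r dr = 37851/2.

Outer integral (in θ): ∫_{0}^{2π} (37851/2) dθ = 37851π.

Therefore ∬_D ((x^2 + y^2)^2) dA = 37851π.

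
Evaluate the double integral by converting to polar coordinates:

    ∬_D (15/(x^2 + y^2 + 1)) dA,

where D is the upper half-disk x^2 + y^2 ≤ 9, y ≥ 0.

The region D is 0 ≤ r ≤ 3, 0 ≤ θ ≤ π in polar coordinates, where x = r cos(θ), y = r sin(θ), and dA = r dr dθ.

Under the substitution, the integrand becomes 15/(r^2 + 1), so

    ∬_D (15/(x^2 + y^2 + 1)) dA = ∫_{0}^{π} ∫_{0}^{3} (15/(r^2 + 1)) · r dr dθ.

Inner integral (in r): ∫_{0}^{3} (15/(r^2 + 1)) · r dr = 15log(10)/2.

Outer integral (in θ): ∫_{0}^{π} (15log(10)/2) dθ = 15π log(10)/2.

Therefore ∬_D (15/(x^2 + y^2 + 1)) dA = 15π log(10)/2.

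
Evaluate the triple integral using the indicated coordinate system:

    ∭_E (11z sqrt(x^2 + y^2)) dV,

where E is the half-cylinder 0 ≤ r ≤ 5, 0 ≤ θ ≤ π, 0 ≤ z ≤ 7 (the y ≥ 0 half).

In cylindrical coordinates, x = r cos(θ), y = r sin(θ), z = z, and dV = r dr dθ dz.

The integrand becomes 11r z, so

    ∭_E (11z sqrt(x^2 + y^2)) dV = ∫_{0}^{π} ∫_{0}^{5} ∫_{0}^{7} (11r z) · r dz dr dθ.

Inner (z): 539r^2/2.
Middle (r from 0 to 5): 67375/6.
Outer (θ): 67375π/6.

Therefore the triple integral equals 67375π/6.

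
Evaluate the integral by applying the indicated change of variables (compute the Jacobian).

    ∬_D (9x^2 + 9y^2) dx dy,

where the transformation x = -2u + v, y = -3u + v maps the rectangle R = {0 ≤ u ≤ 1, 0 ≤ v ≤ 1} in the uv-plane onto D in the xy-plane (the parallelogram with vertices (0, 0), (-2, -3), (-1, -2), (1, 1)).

Compute the Jacobian determinant of (x, y) with respect to (u, v):

    ∂(x,y)/∂(u,v) = | -2  1 | = (-2)(1) - (1)(-3) = 1.
                   | -3  1 |

Its absolute value is |J| = 1 (the area scaling factor).

Substituting x = -2u + v, y = -3u + v into the integrand,

    9x^2 + 9y^2 → 117u^2 - 90u v + 18v^2,

so the integral becomes

    ∬_R (117u^2 - 90u v + 18v^2) · |J| du dv = ∫_0^1 ∫_0^1 (117u^2 - 90u v + 18v^2) dv du.

Inner (v): 117u^2 - 45u + 6.
Outer (u): 45/2.

Therefore ∬_D (9x^2 + 9y^2) dx dy = 45/2.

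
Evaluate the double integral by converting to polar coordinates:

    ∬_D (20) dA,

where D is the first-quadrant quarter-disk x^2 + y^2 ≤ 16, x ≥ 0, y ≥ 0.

The region D is 0 ≤ r ≤ 4, 0 ≤ θ ≤ π/2 in polar coordinates, where x = r cos(θ), y = r sin(θ), and dA = r dr dθ.

Under the substitution, the integrand becomes 20, so

    ∬_D (20) dA = ∫_{0}^{π/2} ∫_{0}^{4} (20) · r dr dθ.

Inner integral (in r): ∫_{0}^{4} (20) · r dr = 160.

Outer integral (in θ): ∫_{0}^{π/2} (160) dθ = 80π.

Therefore ∬_D (20) dA = 80π.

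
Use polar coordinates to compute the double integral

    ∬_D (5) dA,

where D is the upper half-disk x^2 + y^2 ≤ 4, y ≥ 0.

The region D is 0 ≤ r ≤ 2, 0 ≤ θ ≤ π in polar coordinates, where x = r cos(θ), y = r sin(θ), and dA = r dr dθ.

Under the substitution, the integrand becomes 5, so

    ∬_D (5) dA = ∫_{0}^{π} ∫_{0}^{2} (5) · r dr dθ.

Inner integral (in r): ∫_{0}^{2} (5) · r dr = 10.

Outer integral (in θ): ∫_{0}^{π} (10) dθ = 10π.

Therefore ∬_D (5) dA = 10π.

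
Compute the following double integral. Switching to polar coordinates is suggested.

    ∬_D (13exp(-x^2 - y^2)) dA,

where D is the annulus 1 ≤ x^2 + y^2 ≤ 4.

The region D is 1 ≤ r ≤ 2, 0 ≤ θ ≤ 2π in polar coordinates, where x = r cos(θ), y = r sin(θ), and dA = r dr dθ.

Under the substitution, the integrand becomes 13exp(-r^2), so

    ∬_D (13exp(-x^2 - y^2)) dA = ∫_{0}^{2π} ∫_{1}^{2} (13exp(-r^2)) · r dr dθ.

Inner integral (in r): ∫_{1}^{2} (13exp(-r^2)) · r dr = -(13 - 13exp(3))exp(-4)/2.

Outer integral (in θ): ∫_{0}^{2π} (-(13 - 13exp(3))exp(-4)/2) dθ = -13π (1 - exp(3))exp(-4).

Therefore ∬_D (13exp(-x^2 - y^2)) dA = -13π (1 - exp(3))exp(-4).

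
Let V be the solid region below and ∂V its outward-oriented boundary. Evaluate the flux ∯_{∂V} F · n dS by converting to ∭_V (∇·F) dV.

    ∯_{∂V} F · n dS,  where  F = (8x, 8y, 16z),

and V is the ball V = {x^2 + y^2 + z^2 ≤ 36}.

By the divergence theorem,

    ∯_{∂V} F · n dS = ∭_V (∇ · F) dV.

Compute the divergence:
    ∇ · F = ∂F_x/∂x + ∂F_y/∂y + ∂F_z/∂z = 8 + 8 + 16 = 32.

In spherical coordinates, x = ρ sin(φ) cos(θ), y = ρ sin(φ) sin(θ), z = ρ cos(φ), dV = ρ^2 sin(φ) dρ dφ dθ, with 0 ≤ ρ ≤ 6, 0 ≤ φ ≤ π, 0 ≤ θ ≤ 2π.

The integrand, after substitution and multiplying by the volume element, becomes (32) · ρ^2 sin(φ), so

    ∭_V (∇·F) dV = ∫_0^{2π} ∫_0^{π} ∫_0^{6} (32) · ρ^2 sin(φ) dρ dφ dθ.

Inner (ρ from 0 to 6): 2304sin(φ).
Middle (φ from 0 to π): 4608.
Outer (θ from 0 to 2π): 9216π.

Therefore ∯_{∂V} F · n dS = 9216π.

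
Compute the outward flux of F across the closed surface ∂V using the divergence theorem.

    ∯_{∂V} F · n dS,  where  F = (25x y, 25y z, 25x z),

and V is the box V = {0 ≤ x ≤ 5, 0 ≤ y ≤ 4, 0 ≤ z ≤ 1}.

By the divergence theorem,

    ∯_{∂V} F · n dS = ∭_V (∇ · F) dV.

Compute the divergence:
    ∇ · F = ∂F_x/∂x + ∂F_y/∂y + ∂F_z/∂z = 25y + 25z + 25x = 25x + 25y + 25z.

V is a rectangular box, so dV = dx dy dz with 0 ≤ x ≤ 5, 0 ≤ y ≤ 4, 0 ≤ z ≤ 1.

Integrate (25x + 25y + 25z) over V as an iterated integral:

    ∭_V (∇·F) dV = ∫_0^{5} ∫_0^{4} ∫_0^{1} (25x + 25y + 25z) dz dy dx.

Inner (z from 0 to 1): 25x + 25y + 25/2.
Middle (y from 0 to 4): 100x + 250.
Outer (x from 0 to 5): 2500.

Therefore ∯_{∂V} F · n dS = 2500.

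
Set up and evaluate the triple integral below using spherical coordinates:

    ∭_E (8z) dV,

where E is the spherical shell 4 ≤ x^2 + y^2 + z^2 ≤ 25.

In spherical coordinates, x = ρ sin(φ) cos(θ), y = ρ sin(φ) sin(θ), z = ρ cos(φ), and dV = ρ^2 sin(φ) dρ dφ dθ.

The integrand becomes 8ρ cos(φ), so

    ∭_E (8z) dV = ∫_{0}^{2π} ∫_{0}^{π} ∫_{2}^{5} (8ρ cos(φ)) · ρ^2 sin(φ) dρ dφ dθ.

Inner (ρ): 609sin(2φ).
Middle (φ): 0.
Outer (θ): 0.

Therefore the triple integral equals 0.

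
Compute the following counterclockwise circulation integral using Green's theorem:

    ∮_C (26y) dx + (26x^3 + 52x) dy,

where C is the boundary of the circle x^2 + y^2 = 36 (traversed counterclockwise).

Green's theorem converts the closed line integral into a double integral over the enclosed region D:

    ∮_C P dx + Q dy = ∬_D (∂Q/∂x - ∂P/∂y) dA.

Here P = 26y, Q = 26x^3 + 52x, so

    ∂Q/∂x = 78x^2 + 52,    ∂P/∂y = 26,
    ∂Q/∂x - ∂P/∂y = 78x^2 + 26.

D is the region x^2 + y^2 ≤ 36. Evaluating the double integral:

In polar coordinates (x = r cos θ, y = r sin θ, dA = r dr dθ) the integrand becomes 78r^2cos(θ)^2 + 26, so

    ∬_D (78x^2 + 26) dA = ∫_0^{2π} ∫_0^{6} (78r^2cos(θ)^2 + 26) · r dr dθ.

Inner (r from 0 to 6): 25272cos(θ)^2 + 468.
Outer (θ from 0 to 2π): 26208π.

Therefore ∮_C P dx + Q dy = 26208π.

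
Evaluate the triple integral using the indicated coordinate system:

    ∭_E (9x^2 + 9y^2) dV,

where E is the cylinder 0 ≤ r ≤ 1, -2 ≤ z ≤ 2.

In cylindrical coordinates, x = r cos(θ), y = r sin(θ), z = z, and dV = r dr dθ dz.

The integrand becomes 9r^2, so

    ∭_E (9x^2 + 9y^2) dV = ∫_{0}^{2π} ∫_{0}^{1} ∫_{-2}^{2} (9r^2) · r dz dr dθ.

Inner (z): 36r^3.
Middle (r from 0 to 1): 9.
Outer (θ): 18π.

Therefore the triple integral equals 18π.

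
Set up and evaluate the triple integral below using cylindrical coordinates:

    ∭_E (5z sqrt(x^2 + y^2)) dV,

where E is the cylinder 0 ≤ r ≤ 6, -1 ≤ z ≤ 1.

In cylindrical coordinates, x = r cos(θ), y = r sin(θ), z = z, and dV = r dr dθ dz.

The integrand becomes 5r z, so

    ∭_E (5z sqrt(x^2 + y^2)) dV = ∫_{0}^{2π} ∫_{0}^{6} ∫_{-1}^{1} (5r z) · r dz dr dθ.

Inner (z): 0.
Middle (r from 0 to 6): 0.
Outer (θ): 0.

Therefore the triple integral equals 0.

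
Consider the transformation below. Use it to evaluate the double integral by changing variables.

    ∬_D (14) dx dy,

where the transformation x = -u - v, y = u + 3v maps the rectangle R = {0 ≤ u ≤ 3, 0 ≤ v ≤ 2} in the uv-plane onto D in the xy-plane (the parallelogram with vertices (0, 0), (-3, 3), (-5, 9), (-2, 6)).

Compute the Jacobian determinant of (x, y) with respect to (u, v):

    ∂(x,y)/∂(u,v) = | -1  -1 | = (-1)(3) - (-1)(1) = -2.
                   | 1  3 |

Its absolute value is |J| = 2 (the area scaling factor).

Substituting x = -u - v, y = u + 3v into the integrand,

    14 → 14,

so the integral becomes

    ∬_R (14) · |J| du dv = ∫_0^3 ∫_0^2 (28) dv du.

Inner (v): 56.
Outer (u): 168.

Therefore ∬_D (14) dx dy = 168.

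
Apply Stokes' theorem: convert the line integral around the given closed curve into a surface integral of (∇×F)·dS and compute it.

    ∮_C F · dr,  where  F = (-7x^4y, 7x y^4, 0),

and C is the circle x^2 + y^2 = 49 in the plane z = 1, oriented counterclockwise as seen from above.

Let S be the flat disk x^2 + y^2 ≤ 49 in the plane z = 1, with upward unit normal n̂ = ẑ. By Stokes' theorem,

    ∮_C F · dr = ∬_S (∇ × F) · n̂ dS = ∬_D (curl F)_z dA,

where D is the disk x^2 + y^2 ≤ 49.

Compute the curl of F = (-7x^4y, 7x y^4, 0):
    (∇ × F)_x = ∂F_z/∂y - ∂F_y/∂z = 0,
    (∇ × F)_y = ∂F_x/∂z - ∂F_z/∂x = 0,
    (∇ × F)_z = ∂F_y/∂x - ∂F_x/∂y = 7x^4 + 7y^4.

On z = 1, (curl F)_z = 7x^4 + 7y^4.

Convert to polar (x = r cos θ, y = r sin θ, dA = r dr dθ); the integrand becomes 7r^4(sin(θ)^4 + cos(θ)^4), so

    ∬_D (curl F)_z dA = ∫_0^{2π} ∫_0^{7} (7r^4(sin(θ)^4 + cos(θ)^4)) · r dr dθ.

Inner (r from 0 to 7): 823543sin(θ)^4/6 + 823543cos(θ)^4/6.
Outer (θ from 0 to 2π): 823543π/4.

Therefore ∮_C F · dr = 823543π/4.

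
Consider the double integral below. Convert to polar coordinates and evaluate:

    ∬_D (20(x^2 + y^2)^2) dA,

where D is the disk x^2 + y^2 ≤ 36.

The region D is 0 ≤ r ≤ 6, 0 ≤ θ ≤ 2π in polar coordinates, where x = r cos(θ), y = r sin(θ), and dA = r dr dθ.

Under the substitution, the integrand becomes 20r^4, so

    ∬_D (20(x^2 + y^2)^2) dA = ∫_{0}^{2π} ∫_{0}^{6} (20r^4) · r dr dθ.

Inner integral (in r): ∫_{0}^{6} (20r^4) · r dr = 155520.

Outer integral (in θ): ∫_{0}^{2π} (155520) dθ = 311040π.

Therefore ∬_D (20(x^2 + y^2)^2) dA = 311040π.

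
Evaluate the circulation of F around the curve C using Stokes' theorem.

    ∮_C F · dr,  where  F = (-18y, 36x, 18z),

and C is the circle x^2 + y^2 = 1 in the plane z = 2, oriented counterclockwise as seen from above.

Let S be the flat disk x^2 + y^2 ≤ 1 in the plane z = 2, with upward unit normal n̂ = ẑ. By Stokes' theorem,

    ∮_C F · dr = ∬_S (∇ × F) · n̂ dS = ∬_D (curl F)_z dA,

where D is the disk x^2 + y^2 ≤ 1.

Compute the curl of F = (-18y, 36x, 18z):
    (∇ × F)_x = ∂F_z/∂y - ∂F_y/∂z = 0,
    (∇ × F)_y = ∂F_x/∂z - ∂F_z/∂x = 0,
    (∇ × F)_z = ∂F_y/∂x - ∂F_x/∂y = 54.

On z = 2, (curl F)_z = 54.

Convert to polar (x = r cos θ, y = r sin θ, dA = r dr dθ); the integrand becomes 54, so

    ∬_D (curl F)_z dA = ∫_0^{2π} ∫_0^{1} (54) · r dr dθ.

Inner (r from 0 to 1): 27.
Outer (θ from 0 to 2π): 54π.

Therefore ∮_C F · dr = 54π.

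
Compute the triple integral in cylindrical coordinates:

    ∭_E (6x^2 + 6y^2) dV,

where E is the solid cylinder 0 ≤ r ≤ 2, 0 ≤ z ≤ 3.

In cylindrical coordinates, x = r cos(θ), y = r sin(θ), z = z, and dV = r dr dθ dz.

The integrand becomes 6r^2, so

    ∭_E (6x^2 + 6y^2) dV = ∫_{0}^{2π} ∫_{0}^{2} ∫_{0}^{3} (6r^2) · r dz dr dθ.

Inner (z): 18r^3.
Middle (r from 0 to 2): 72.
Outer (θ): 144π.

Therefore the triple integral equals 144π.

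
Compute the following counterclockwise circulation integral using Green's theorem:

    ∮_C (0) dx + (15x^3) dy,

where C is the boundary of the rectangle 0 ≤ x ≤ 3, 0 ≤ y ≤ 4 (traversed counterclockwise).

Green's theorem converts the closed line integral into a double integral over the enclosed region D:

    ∮_C P dx + Q dy = ∬_D (∂Q/∂x - ∂P/∂y) dA.

Here P = 0, Q = 15x^3, so

    ∂Q/∂x = 45x^2,    ∂P/∂y = 0,
    ∂Q/∂x - ∂P/∂y = 45x^2.

D is the region 0 ≤ x ≤ 3, 0 ≤ y ≤ 4. Evaluating the double integral:

    ∬_D (45x^2) dA = ∫_0^{3} ∫_0^{4} (45x^2) dy dx.

Inner (y from 0 to 4): 180x^2.
Outer (x from 0 to 3): 1620.

Therefore ∮_C P dx + Q dy = 1620.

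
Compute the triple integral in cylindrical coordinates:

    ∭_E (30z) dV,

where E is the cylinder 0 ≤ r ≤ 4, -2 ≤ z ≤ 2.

In cylindrical coordinates, x = r cos(θ), y = r sin(θ), z = z, and dV = r dr dθ dz.

The integrand becomes 30z, so

    ∭_E (30z) dV = ∫_{0}^{2π} ∫_{0}^{4} ∫_{-2}^{2} (30z) · r dz dr dθ.

Inner (z): 0.
Middle (r from 0 to 4): 0.
Outer (θ): 0.

Therefore the triple integral equals 0.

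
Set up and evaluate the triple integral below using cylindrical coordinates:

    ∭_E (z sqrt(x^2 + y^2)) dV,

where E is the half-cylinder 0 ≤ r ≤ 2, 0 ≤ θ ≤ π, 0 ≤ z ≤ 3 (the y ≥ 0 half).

In cylindrical coordinates, x = r cos(θ), y = r sin(θ), z = z, and dV = r dr dθ dz.

The integrand becomes r z, so

    ∭_E (z sqrt(x^2 + y^2)) dV = ∫_{0}^{π} ∫_{0}^{2} ∫_{0}^{3} (r z) · r dz dr dθ.

Inner (z): 9r^2/2.
Middle (r from 0 to 2): 12.
Outer (θ): 12π.

Therefore the triple integral equals 12π.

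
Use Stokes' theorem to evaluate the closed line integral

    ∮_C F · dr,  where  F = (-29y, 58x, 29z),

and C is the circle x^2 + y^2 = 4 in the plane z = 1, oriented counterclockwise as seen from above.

Let S be the flat disk x^2 + y^2 ≤ 4 in the plane z = 1, with upward unit normal n̂ = ẑ. By Stokes' theorem,

    ∮_C F · dr = ∬_S (∇ × F) · n̂ dS = ∬_D (curl F)_z dA,

where D is the disk x^2 + y^2 ≤ 4.

Compute the curl of F = (-29y, 58x, 29z):
    (∇ × F)_x = ∂F_z/∂y - ∂F_y/∂z = 0,
    (∇ × F)_y = ∂F_x/∂z - ∂F_z/∂x = 0,
    (∇ × F)_z = ∂F_y/∂x - ∂F_x/∂y = 87.

On z = 1, (curl F)_z = 87.

Convert to polar (x = r cos θ, y = r sin θ, dA = r dr dθ); the integrand becomes 87, so

    ∬_D (curl F)_z dA = ∫_0^{2π} ∫_0^{2} (87) · r dr dθ.

Inner (r from 0 to 2): 174.
Outer (θ from 0 to 2π): 348π.

Therefore ∮_C F · dr = 348π.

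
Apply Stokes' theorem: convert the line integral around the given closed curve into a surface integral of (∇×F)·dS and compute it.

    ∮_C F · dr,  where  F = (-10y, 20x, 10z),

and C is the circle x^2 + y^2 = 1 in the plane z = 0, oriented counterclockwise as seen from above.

Let S be the flat disk x^2 + y^2 ≤ 1 in the plane z = 0, with upward unit normal n̂ = ẑ. By Stokes' theorem,

    ∮_C F · dr = ∬_S (∇ × F) · n̂ dS = ∬_D (curl F)_z dA,

where D is the disk x^2 + y^2 ≤ 1.

Compute the curl of F = (-10y, 20x, 10z):
    (∇ × F)_x = ∂F_z/∂y - ∂F_y/∂z = 0,
    (∇ × F)_y = ∂F_x/∂z - ∂F_z/∂x = 0,
    (∇ × F)_z = ∂F_y/∂x - ∂F_x/∂y = 30.

On z = 0, (curl F)_z = 30.

Convert to polar (x = r cos θ, y = r sin θ, dA = r dr dθ); the integrand becomes 30, so

    ∬_D (curl F)_z dA = ∫_0^{2π} ∫_0^{1} (30) · r dr dθ.

Inner (r from 0 to 1): 15.
Outer (θ from 0 to 2π): 30π.

Therefore ∮_C F · dr = 30π.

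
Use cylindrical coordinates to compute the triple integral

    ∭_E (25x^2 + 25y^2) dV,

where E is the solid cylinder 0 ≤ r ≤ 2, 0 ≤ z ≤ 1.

In cylindrical coordinates, x = r cos(θ), y = r sin(θ), z = z, and dV = r dr dθ dz.

The integrand becomes 25r^2, so

    ∭_E (25x^2 + 25y^2) dV = ∫_{0}^{2π} ∫_{0}^{2} ∫_{0}^{1} (25r^2) · r dz dr dθ.

Inner (z): 25r^3.
Middle (r from 0 to 2): 100.
Outer (θ): 200π.

Therefore the triple integral equals 200π.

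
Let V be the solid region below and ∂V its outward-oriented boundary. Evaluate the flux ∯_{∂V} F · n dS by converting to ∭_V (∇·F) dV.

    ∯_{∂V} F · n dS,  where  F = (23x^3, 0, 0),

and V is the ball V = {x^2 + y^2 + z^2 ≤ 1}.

By the divergence theorem,

    ∯_{∂V} F · n dS = ∭_V (∇ · F) dV.

Compute the divergence:
    ∇ · F = ∂F_x/∂x + ∂F_y/∂y + ∂F_z/∂z = 69x^2 + 0 + 0 = 69x^2.

In spherical coordinates, x = ρ sin(φ) cos(θ), y = ρ sin(φ) sin(θ), z = ρ cos(φ), dV = ρ^2 sin(φ) dρ dφ dθ, with 0 ≤ ρ ≤ 1, 0 ≤ φ ≤ π, 0 ≤ θ ≤ 2π.

The integrand, after substitution and multiplying by the volume element, becomes (69ρ^2sin(φ)^2cos(θ)^2) · ρ^2 sin(φ), so

    ∭_V (∇·F) dV = ∫_0^{2π} ∫_0^{π} ∫_0^{1} (69ρ^2sin(φ)^2cos(θ)^2) · ρ^2 sin(φ) dρ dφ dθ.

Inner (ρ from 0 to 1): 69sin(φ)^3cos(θ)^2/5.
Middle (φ from 0 to π): 92cos(θ)^2/5.
Outer (θ from 0 to 2π): 92π/5.

Therefore ∯_{∂V} F · n dS = 92π/5.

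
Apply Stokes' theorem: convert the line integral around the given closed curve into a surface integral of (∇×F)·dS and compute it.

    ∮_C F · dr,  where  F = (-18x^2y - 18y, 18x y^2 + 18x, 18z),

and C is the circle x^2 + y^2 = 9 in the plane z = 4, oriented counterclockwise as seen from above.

Let S be the flat disk x^2 + y^2 ≤ 9 in the plane z = 4, with upward unit normal n̂ = ẑ. By Stokes' theorem,

    ∮_C F · dr = ∬_S (∇ × F) · n̂ dS = ∬_D (curl F)_z dA,

where D is the disk x^2 + y^2 ≤ 9.

Compute the curl of F = (-18x^2y - 18y, 18x y^2 + 18x, 18z):
    (∇ × F)_x = ∂F_z/∂y - ∂F_y/∂z = 0,
    (∇ × F)_y = ∂F_x/∂z - ∂F_z/∂x = 0,
    (∇ × F)_z = ∂F_y/∂x - ∂F_x/∂y = 18x^2 + 18y^2 + 36.

On z = 4, (curl F)_z = 18x^2 + 18y^2 + 36.

Convert to polar (x = r cos θ, y = r sin θ, dA = r dr dθ); the integrand becomes 18r^2 + 36, so

    ∬_D (curl F)_z dA = ∫_0^{2π} ∫_0^{3} (18r^2 + 36) · r dr dθ.

Inner (r from 0 to 3): 1053/2.
Outer (θ from 0 to 2π): 1053π.

Therefore ∮_C F · dr = 1053π.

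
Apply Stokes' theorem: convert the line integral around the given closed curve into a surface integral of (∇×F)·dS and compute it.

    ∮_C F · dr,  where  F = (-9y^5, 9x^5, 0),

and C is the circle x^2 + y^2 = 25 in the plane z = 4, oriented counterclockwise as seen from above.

Let S be the flat disk x^2 + y^2 ≤ 25 in the plane z = 4, with upward unit normal n̂ = ẑ. By Stokes' theorem,

    ∮_C F · dr = ∬_S (∇ × F) · n̂ dS = ∬_D (curl F)_z dA,

where D is the disk x^2 + y^2 ≤ 25.

Compute the curl of F = (-9y^5, 9x^5, 0):
    (∇ × F)_x = ∂F_z/∂y - ∂F_y/∂z = 0,
    (∇ × F)_y = ∂F_x/∂z - ∂F_z/∂x = 0,
    (∇ × F)_z = ∂F_y/∂x - ∂F_x/∂y = 45x^4 + 45y^4.

On z = 4, (curl F)_z = 45x^4 + 45y^4.

Convert to polar (x = r cos θ, y = r sin θ, dA = r dr dθ); the integrand becomes 45r^4(sin(θ)^4 + cos(θ)^4), so

    ∬_D (curl F)_z dA = ∫_0^{2π} ∫_0^{5} (45r^4(sin(θ)^4 + cos(θ)^4)) · r dr dθ.

Inner (r from 0 to 5): 234375sin(θ)^4/2 + 234375cos(θ)^4/2.
Outer (θ from 0 to 2π): 703125π/4.

Therefore ∮_C F · dr = 703125π/4.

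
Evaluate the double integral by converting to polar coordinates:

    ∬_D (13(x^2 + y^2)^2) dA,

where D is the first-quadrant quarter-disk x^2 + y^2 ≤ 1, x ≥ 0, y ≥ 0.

The region D is 0 ≤ r ≤ 1, 0 ≤ θ ≤ π/2 in polar coordinates, where x = r cos(θ), y = r sin(θ), and dA = r dr dθ.

Under the substitution, the integrand becomes 13r^4, so

    ∬_D (13(x^2 + y^2)^2) dA = ∫_{0}^{π/2} ∫_{0}^{1} (13r^4) · r dr dθ.

Inner integral (in r): ∫_{0}^{1} (13r^4) · r dr = 13/6.

Outer integral (in θ): ∫_{0}^{π/2} (13/6) dθ = 13π/12.

Therefore ∬_D (13(x^2 + y^2)^2) dA = 13π/12.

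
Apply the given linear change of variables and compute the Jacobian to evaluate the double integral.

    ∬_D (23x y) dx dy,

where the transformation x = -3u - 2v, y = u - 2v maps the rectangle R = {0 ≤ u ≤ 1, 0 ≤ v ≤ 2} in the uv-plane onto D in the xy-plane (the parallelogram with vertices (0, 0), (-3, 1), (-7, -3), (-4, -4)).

Compute the Jacobian determinant of (x, y) with respect to (u, v):

    ∂(x,y)/∂(u,v) = | -3  -2 | = (-3)(-2) - (-2)(1) = 8.
                   | 1  -2 |

Its absolute value is |J| = 8 (the area scaling factor).

Substituting x = -3u - 2v, y = u - 2v into the integrand,

    23x y → -69u^2 + 92u v + 92v^2,

so the integral becomes

    ∬_R (-69u^2 + 92u v + 92v^2) · |J| du dv = ∫_0^1 ∫_0^2 (-552u^2 + 736u v + 736v^2) dv du.

Inner (v): -1104u^2 + 1472u + 5888/3.
Outer (u): 6992/3.

Therefore ∬_D (23x y) dx dy = 6992/3.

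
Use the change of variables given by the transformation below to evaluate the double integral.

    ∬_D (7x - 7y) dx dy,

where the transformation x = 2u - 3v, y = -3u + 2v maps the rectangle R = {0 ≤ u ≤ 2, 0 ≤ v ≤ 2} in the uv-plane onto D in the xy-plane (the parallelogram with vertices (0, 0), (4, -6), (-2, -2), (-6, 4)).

Compute the Jacobian determinant of (x, y) with respect to (u, v):

    ∂(x,y)/∂(u,v) = | 2  -3 | = (2)(2) - (-3)(-3) = -5.
                   | -3  2 |

Its absolute value is |J| = 5 (the area scaling factor).

Substituting x = 2u - 3v, y = -3u + 2v into the integrand,

    7x - 7y → 35u - 35v,

so the integral becomes

    ∬_R (35u - 35v) · |J| du dv = ∫_0^2 ∫_0^2 (175u - 175v) dv du.

Inner (v): 350u - 350.
Outer (u): 0.

Therefore ∬_D (7x - 7y) dx dy = 0.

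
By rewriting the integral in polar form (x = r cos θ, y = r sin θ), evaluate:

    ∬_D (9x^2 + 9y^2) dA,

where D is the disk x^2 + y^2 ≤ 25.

The region D is 0 ≤ r ≤ 5, 0 ≤ θ ≤ 2π in polar coordinates, where x = r cos(θ), y = r sin(θ), and dA = r dr dθ.

Under the substitution, the integrand becomes 9r^2, so

    ∬_D (9x^2 + 9y^2) dA = ∫_{0}^{2π} ∫_{0}^{5} (9r^2) · r dr dθ.

Inner integral (in r): ∫_{0}^{5} (9r^2) · r dr = 5625/4.

Outer integral (in θ): ∫_{0}^{2π} (5625/4) dθ = 5625π/2.

Therefore ∬_D (9x^2 + 9y^2) dA = 5625π/2.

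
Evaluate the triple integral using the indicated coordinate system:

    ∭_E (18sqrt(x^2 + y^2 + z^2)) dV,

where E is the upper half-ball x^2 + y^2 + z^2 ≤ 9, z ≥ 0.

In spherical coordinates, x = ρ sin(φ) cos(θ), y = ρ sin(φ) sin(θ), z = ρ cos(φ), and dV = ρ^2 sin(φ) dρ dφ dθ.

The integrand becomes 18ρ, so

    ∭_E (18sqrt(x^2 + y^2 + z^2)) dV = ∫_{0}^{2π} ∫_{0}^{π/2} ∫_{0}^{3} (18ρ) · ρ^2 sin(φ) dρ dφ dθ.

Inner (ρ): 729sin(φ)/2.
Middle (φ): 729/2.
Outer (θ): 729π.

Therefore the triple integral equals 729π.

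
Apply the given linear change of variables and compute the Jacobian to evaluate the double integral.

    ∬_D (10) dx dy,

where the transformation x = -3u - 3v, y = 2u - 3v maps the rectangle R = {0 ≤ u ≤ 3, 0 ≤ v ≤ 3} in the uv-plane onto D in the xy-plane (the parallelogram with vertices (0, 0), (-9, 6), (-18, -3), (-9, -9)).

Compute the Jacobian determinant of (x, y) with respect to (u, v):

    ∂(x,y)/∂(u,v) = | -3  -3 | = (-3)(-3) - (-3)(2) = 15.
                   | 2  -3 |

Its absolute value is |J| = 15 (the area scaling factor).

Substituting x = -3u - 3v, y = 2u - 3v into the integrand,

    10 → 10,

so the integral becomes

    ∬_R (10) · |J| du dv = ∫_0^3 ∫_0^3 (150) dv du.

Inner (v): 450.
Outer (u): 1350.

Therefore ∬_D (10) dx dy = 1350.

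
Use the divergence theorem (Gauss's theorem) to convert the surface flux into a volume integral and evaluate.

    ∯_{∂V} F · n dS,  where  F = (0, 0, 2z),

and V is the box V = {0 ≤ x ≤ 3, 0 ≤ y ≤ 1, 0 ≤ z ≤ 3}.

By the divergence theorem,

    ∯_{∂V} F · n dS = ∭_V (∇ · F) dV.

Compute the divergence:
    ∇ · F = ∂F_x/∂x + ∂F_y/∂y + ∂F_z/∂z = 0 + 0 + 2 = 2.

V is a rectangular box, so dV = dx dy dz with 0 ≤ x ≤ 3, 0 ≤ y ≤ 1, 0 ≤ z ≤ 3.

Integrate (2) over V as an iterated integral:

    ∭_V (∇·F) dV = ∫_0^{3} ∫_0^{1} ∫_0^{3} (2) dz dy dx.

Inner (z from 0 to 3): 6.
Middle (y from 0 to 1): 6.
Outer (x from 0 to 3): 18.

Therefore ∯_{∂V} F · n dS = 18.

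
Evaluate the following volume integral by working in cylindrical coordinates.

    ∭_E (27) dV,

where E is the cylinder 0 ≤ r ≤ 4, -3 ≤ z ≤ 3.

In cylindrical coordinates, x = r cos(θ), y = r sin(θ), z = z, and dV = r dr dθ dz.

The integrand becomes 27, so

    ∭_E (27) dV = ∫_{0}^{2π} ∫_{0}^{4} ∫_{-3}^{3} (27) · r dz dr dθ.

Inner (z): 162r.
Middle (r from 0 to 4): 1296.
Outer (θ): 2592π.

Therefore the triple integral equals 2592π.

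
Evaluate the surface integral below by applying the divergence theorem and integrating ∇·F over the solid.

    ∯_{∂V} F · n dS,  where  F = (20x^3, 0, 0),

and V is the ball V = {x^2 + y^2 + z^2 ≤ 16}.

By the divergence theorem,

    ∯_{∂V} F · n dS = ∭_V (∇ · F) dV.

Compute the divergence:
    ∇ · F = ∂F_x/∂x + ∂F_y/∂y + ∂F_z/∂z = 60x^2 + 0 + 0 = 60x^2.

In spherical coordinates, x = ρ sin(φ) cos(θ), y = ρ sin(φ) sin(θ), z = ρ cos(φ), dV = ρ^2 sin(φ) dρ dφ dθ, with 0 ≤ ρ ≤ 4, 0 ≤ φ ≤ π, 0 ≤ θ ≤ 2π.

The integrand, after substitution and multiplying by the volume element, becomes (60ρ^2sin(φ)^2cos(θ)^2) · ρ^2 sin(φ), so

    ∭_V (∇·F) dV = ∫_0^{2π} ∫_0^{π} ∫_0^{4} (60ρ^2sin(φ)^2cos(θ)^2) · ρ^2 sin(φ) dρ dφ dθ.

Inner (ρ from 0 to 4): 12288sin(φ)^3cos(θ)^2.
Middle (φ from 0 to π): 16384cos(θ)^2.
Outer (θ from 0 to 2π): 16384π.

Therefore ∯_{∂V} F · n dS = 16384π.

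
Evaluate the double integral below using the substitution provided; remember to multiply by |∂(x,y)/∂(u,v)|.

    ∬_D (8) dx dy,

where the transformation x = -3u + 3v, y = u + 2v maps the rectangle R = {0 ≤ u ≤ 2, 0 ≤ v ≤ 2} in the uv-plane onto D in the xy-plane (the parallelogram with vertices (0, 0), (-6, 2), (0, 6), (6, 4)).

Compute the Jacobian determinant of (x, y) with respect to (u, v):

    ∂(x,y)/∂(u,v) = | -3  3 | = (-3)(2) - (3)(1) = -9.
                   | 1  2 |

Its absolute value is |J| = 9 (the area scaling factor).

Substituting x = -3u + 3v, y = u + 2v into the integrand,

    8 → 8,

so the integral becomes

    ∬_R (8) · |J| du dv = ∫_0^2 ∫_0^2 (72) dv du.

Inner (v): 144.
Outer (u): 288.

Therefore ∬_D (8) dx dy = 288.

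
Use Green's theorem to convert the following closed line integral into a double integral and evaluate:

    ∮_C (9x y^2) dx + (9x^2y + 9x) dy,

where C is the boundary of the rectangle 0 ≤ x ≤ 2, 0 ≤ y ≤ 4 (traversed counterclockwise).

Green's theorem converts the closed line integral into a double integral over the enclosed region D:

    ∮_C P dx + Q dy = ∬_D (∂Q/∂x - ∂P/∂y) dA.

Here P = 9x y^2, Q = 9x^2y + 9x, so

    ∂Q/∂x = 18x y + 9,    ∂P/∂y = 18x y,
    ∂Q/∂x - ∂P/∂y = 9.

D is the region 0 ≤ x ≤ 2, 0 ≤ y ≤ 4. Evaluating the double integral:

    ∬_D (9) dA = ∫_0^{2} ∫_0^{4} (9) dy dx.

Inner (y from 0 to 4): 36.
Outer (x from 0 to 2): 72.

Therefore ∮_C P dx + Q dy = 72.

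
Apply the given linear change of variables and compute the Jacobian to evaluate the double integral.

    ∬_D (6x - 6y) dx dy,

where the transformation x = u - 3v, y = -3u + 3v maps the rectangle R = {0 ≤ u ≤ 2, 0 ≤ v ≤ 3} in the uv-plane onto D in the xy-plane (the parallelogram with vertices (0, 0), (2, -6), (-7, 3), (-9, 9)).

Compute the Jacobian determinant of (x, y) with respect to (u, v):

    ∂(x,y)/∂(u,v) = | 1  -3 | = (1)(3) - (-3)(-3) = -6.
                   | -3  3 |

Its absolute value is |J| = 6 (the area scaling factor).

Substituting x = u - 3v, y = -3u + 3v into the integrand,

    6x - 6y → 24u - 36v,

so the integral becomes

    ∬_R (24u - 36v) · |J| du dv = ∫_0^2 ∫_0^3 (144u - 216v) dv du.

Inner (v): 432u - 972.
Outer (u): -1080.

Therefore ∬_D (6x - 6y) dx dy = -1080.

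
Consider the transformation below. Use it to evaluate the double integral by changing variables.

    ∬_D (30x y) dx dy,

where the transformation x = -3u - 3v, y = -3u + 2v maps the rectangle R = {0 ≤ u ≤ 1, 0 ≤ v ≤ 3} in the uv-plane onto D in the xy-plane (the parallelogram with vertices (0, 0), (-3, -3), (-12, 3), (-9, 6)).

Compute the Jacobian determinant of (x, y) with respect to (u, v):

    ∂(x,y)/∂(u,v) = | -3  -3 | = (-3)(2) - (-3)(-3) = -15.
                   | -3  2 |

Its absolute value is |J| = 15 (the area scaling factor).

Substituting x = -3u - 3v, y = -3u + 2v into the integrand,

    30x y → 270u^2 + 90u v - 180v^2,

so the integral becomes

    ∬_R (270u^2 + 90u v - 180v^2) · |J| du dv = ∫_0^1 ∫_0^3 (4050u^2 + 1350u v - 2700v^2) dv du.

Inner (v): 12150u^2 + 6075u - 24300.
Outer (u): -34425/2.

Therefore ∬_D (30x y) dx dy = -34425/2.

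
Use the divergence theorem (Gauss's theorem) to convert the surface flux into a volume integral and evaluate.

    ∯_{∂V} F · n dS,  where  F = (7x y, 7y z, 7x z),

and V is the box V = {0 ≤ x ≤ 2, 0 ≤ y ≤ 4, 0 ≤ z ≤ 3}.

By the divergence theorem,

    ∯_{∂V} F · n dS = ∭_V (∇ · F) dV.

Compute the divergence:
    ∇ · F = ∂F_x/∂x + ∂F_y/∂y + ∂F_z/∂z = 7y + 7z + 7x = 7x + 7y + 7z.

V is a rectangular box, so dV = dx dy dz with 0 ≤ x ≤ 2, 0 ≤ y ≤ 4, 0 ≤ z ≤ 3.

Integrate (7x + 7y + 7z) over V as an iterated integral:

    ∭_V (∇·F) dV = ∫_0^{2} ∫_0^{4} ∫_0^{3} (7x + 7y + 7z) dz dy dx.

Inner (z from 0 to 3): 21x + 21y + 63/2.
Middle (y from 0 to 4): 84x + 294.
Outer (x from 0 to 2): 756.

Therefore ∯_{∂V} F · n dS = 756.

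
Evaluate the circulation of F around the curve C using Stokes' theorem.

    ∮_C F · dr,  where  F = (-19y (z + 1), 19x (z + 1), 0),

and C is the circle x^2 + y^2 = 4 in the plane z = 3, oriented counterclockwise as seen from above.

Let S be the flat disk x^2 + y^2 ≤ 4 in the plane z = 3, with upward unit normal n̂ = ẑ. By Stokes' theorem,

    ∮_C F · dr = ∬_S (∇ × F) · n̂ dS = ∬_D (curl F)_z dA,

where D is the disk x^2 + y^2 ≤ 4.

Compute the curl of F = (-19y (z + 1), 19x (z + 1), 0):
    (∇ × F)_x = ∂F_z/∂y - ∂F_y/∂z = -19x,
    (∇ × F)_y = ∂F_x/∂z - ∂F_z/∂x = -19y,
    (∇ × F)_z = ∂F_y/∂x - ∂F_x/∂y = 38z + 38.

On z = 3, (curl F)_z = 152.

Convert to polar (x = r cos θ, y = r sin θ, dA = r dr dθ); the integrand becomes 152, so

    ∬_D (curl F)_z dA = ∫_0^{2π} ∫_0^{2} (152) · r dr dθ.

Inner (r from 0 to 2): 304.
Outer (θ from 0 to 2π): 608π.

Therefore ∮_C F · dr = 608π.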